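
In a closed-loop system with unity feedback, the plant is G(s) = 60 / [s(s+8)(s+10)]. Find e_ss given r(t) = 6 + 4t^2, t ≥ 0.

G(s) has one factor of s in the denominator, so the system is type 1. Taking each input component in turn:
  • 6: tracked with zero error.
  • 4t^2: a type-1 system cannot track it, e_ss → ∞.
The unbounded component dominates.

infinity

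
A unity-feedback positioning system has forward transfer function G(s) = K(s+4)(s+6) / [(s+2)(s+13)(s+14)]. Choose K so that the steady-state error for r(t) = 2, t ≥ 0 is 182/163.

12

The open loop has no poles at the origin → type 0 system.
K_p = lim_{s→0} G(s) = K·4·6 / (2·13·14) = (6/91)·K.
e_ss = 2/(1 + K_p) = 182/163 ⇒ 1 + (6/91)·K = 163/91 ⇒ K = 12.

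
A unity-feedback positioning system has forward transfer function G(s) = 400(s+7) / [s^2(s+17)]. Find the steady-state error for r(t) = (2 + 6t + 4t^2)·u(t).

Two free integrators in G(s): this is a type 2 system. By superposition:
  • 2: tracked with zero error.
  • 6t: tracked with zero error.
  • 4t^2: e_ss = 8/K_a with K_a=2800/17 → 17/350.
Total e_ss = 17/350.

17/350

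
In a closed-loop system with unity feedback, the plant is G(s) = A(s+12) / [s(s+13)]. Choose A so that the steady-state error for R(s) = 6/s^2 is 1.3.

5

System type = 1 (one pole at s=0).
K_v = lim_{s→0} s·G(s) = A·12 / (13) = (12/13)·A.
e_ss = 6/K_v = 1.3 ⇒ K_v = 60/13 ⇒ A = (60/13)/(12/13) = 5.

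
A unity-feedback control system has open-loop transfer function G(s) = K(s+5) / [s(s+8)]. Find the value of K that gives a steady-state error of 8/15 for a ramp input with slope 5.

System type = 1 (one pole at s=0).
K_v = lim_{s→0} s·G(s) = K·5 / (8) = 0.625·K.
e_ss = 5/K_v = 8/15 ⇒ K_v = 9.375 ⇒ K = 9.375/0.625 = 15.

15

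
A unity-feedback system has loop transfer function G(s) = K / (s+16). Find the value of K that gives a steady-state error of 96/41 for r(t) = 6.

25

System type = 0 (no poles at s=0).
K_p = lim_{s→0} G(s) = K / (16) = 0.0625·K.
e_ss = 6/(1 + K_p) = 96/41 ⇒ 1 + 0.0625·K = 2.5625 ⇒ K = 25.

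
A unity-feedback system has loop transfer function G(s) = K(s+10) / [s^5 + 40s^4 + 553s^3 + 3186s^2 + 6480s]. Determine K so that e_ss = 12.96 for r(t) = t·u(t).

50

Lowest-order denominator term is 6480s, so the open loop has 1 pole at the origin → type 1 system.
K_v = lim_{s→0} s·G(s) = K·10 / 6480 = (1/648)·K.
e_ss = 1/K_v = 12.96 ⇒ K_v = 25/324 ⇒ K = (25/324)/(1/648) = 50.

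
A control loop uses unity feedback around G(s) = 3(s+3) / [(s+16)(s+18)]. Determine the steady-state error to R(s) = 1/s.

No free integrators in G(s): this is a type 0 system.
K_p = lim_{s→0} G(s) = 3·3 / (16·18) = 1/32.
e_ss = 1/(1 + K_p) = 1/(33/32) = 32/33.

32/33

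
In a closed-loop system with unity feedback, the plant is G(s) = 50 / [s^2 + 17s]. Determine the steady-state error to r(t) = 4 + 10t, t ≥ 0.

Factoring s from the denominator leaves a polynomial with constant term 17, so the system is type 1. Taking each input component in turn:
  • 4: tracked with zero error.
  • 10t: e_ss = 10/K_v with K_v=50/17 → 3.4.
Total e_ss = 3.4.

3.4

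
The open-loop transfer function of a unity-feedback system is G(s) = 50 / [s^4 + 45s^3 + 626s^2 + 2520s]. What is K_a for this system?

0

Lowest-order denominator term is 2520s, so the open loop has 1 pole at the origin → type 1 system.
K_a = lim_{s→0} s^2·G(s) = 0 (the extra factor of s kills the finite limit).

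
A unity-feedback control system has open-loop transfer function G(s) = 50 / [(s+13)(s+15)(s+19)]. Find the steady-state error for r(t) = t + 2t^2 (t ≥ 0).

infinity

No free integrators in G(s): this is a type 0 system. By superposition:
  • t: a type-0 system cannot track it, e_ss → ∞.
  • 2t^2: a type-0 system cannot track it, e_ss → ∞.
The unbounded component dominates.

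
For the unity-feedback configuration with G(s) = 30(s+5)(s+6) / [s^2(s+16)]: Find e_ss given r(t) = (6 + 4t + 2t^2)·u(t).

Two free integrators in G(s): this is a type 2 system. Taking each input component in turn:
  • 6: tracked with zero error.
  • 4t: tracked with zero error.
  • 2t^2: e_ss = 4/K_a with K_a=56.25 → 16/225.
Total e_ss = 16/225.

16/225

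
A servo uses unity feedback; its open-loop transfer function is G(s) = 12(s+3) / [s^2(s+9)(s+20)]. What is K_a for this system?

0.2

Two free integrators in G(s): this is a type 2 system.
K_a = lim_{s→0} s^2·G(s) = 12·3 / (9·20) = 0.2.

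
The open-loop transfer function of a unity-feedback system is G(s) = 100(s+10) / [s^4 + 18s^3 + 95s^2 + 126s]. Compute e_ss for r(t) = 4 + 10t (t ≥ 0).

The denominator has no term below 126s — 1 pole at s=0, type 1. Treating each term separately:
  • 4: tracked with zero error.
  • 10t: e_ss = 10/K_v with K_v=500/63 → 1.26.
Total e_ss = 1.26.

1.26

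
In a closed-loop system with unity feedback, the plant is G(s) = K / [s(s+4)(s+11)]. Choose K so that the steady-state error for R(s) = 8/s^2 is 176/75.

150

One free integrator in G(s): this is a type 1 system.
K_v = lim_{s→0} s·G(s) = K / (4·11) = (1/44)·K.
e_ss = 8/K_v = 176/75 ⇒ K_v = 75/22 ⇒ K = (75/22)/(1/44) = 150.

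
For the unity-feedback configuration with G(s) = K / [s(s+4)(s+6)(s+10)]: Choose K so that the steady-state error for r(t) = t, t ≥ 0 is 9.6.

25

The open loop has one pole at the origin → type 1 system.
K_v = lim_{s→0} s·G(s) = K / (4·6·10) = (1/240)·K.
e_ss = 1/K_v = 9.6 ⇒ K_v = 5/48 ⇒ K = (5/48)/(1/240) = 25.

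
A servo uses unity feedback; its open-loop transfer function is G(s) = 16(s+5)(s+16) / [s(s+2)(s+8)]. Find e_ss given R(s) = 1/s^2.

The open loop has one pole at the origin → type 1 system.
K_v = lim_{s→0} s·G(s) = 16·5·16 / (2·8) = 80.
e_ss = 1/K_v = 1/80 = 0.0125.

0.0125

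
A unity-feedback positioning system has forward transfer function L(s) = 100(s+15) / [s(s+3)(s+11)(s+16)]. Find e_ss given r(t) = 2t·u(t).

L(s) has one factor of s in the denominator, so the system is type 1.
K_v = lim_{s→0} s·L(s) = 100·15 / (3·11·16) = 125/44.
e_ss = 2/K_v = 2/(125/44) = 0.704.

0.704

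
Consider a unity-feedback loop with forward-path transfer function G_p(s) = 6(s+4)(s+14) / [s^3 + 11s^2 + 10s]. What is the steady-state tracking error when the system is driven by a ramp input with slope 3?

5/56

Lowest-order denominator term is 10s, so the open loop has 1 pole at the origin → type 1 system.
K_v = lim_{s→0} s·G_p(s) = 6·4·14 / 10 = 33.6.
e_ss = 3/K_v = 3/33.6 = 5/56.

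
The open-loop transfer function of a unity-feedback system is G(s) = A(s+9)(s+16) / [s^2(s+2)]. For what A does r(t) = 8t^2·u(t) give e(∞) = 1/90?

G(s) has two factors of s in the denominator, so the system is type 2.
K_a = lim_{s→0} s^2·G(s) = A·9·16 / (2) = 72·A.
e_ss = 16/K_a = 1/90 ⇒ K_a = 1440 ⇒ A = 1440/72 = 20.

20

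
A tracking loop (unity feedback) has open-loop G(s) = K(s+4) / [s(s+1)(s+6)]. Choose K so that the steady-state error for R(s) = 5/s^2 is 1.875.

4

One free integrator in G(s): this is a type 1 system.
K_v = lim_{s→0} s·G(s) = K·4 / (1·6) = (2/3)·K.
e_ss = 5/K_v = 1.875 ⇒ K_v = 8/3 ⇒ K = (8/3)/(2/3) = 4.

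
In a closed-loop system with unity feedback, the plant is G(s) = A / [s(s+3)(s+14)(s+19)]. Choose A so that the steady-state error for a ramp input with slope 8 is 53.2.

120

One free integrator in G(s): this is a type 1 system.
K_v = lim_{s→0} s·G(s) = A / (3·14·19) = (1/798)·A.
e_ss = 8/K_v = 53.2 ⇒ K_v = 20/133 ⇒ A = (20/133)/(1/798) = 120.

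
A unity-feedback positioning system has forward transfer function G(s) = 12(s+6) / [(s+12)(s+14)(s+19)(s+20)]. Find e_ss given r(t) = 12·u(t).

31920/2663

System type = 0 (no poles at s=0).
K_p = lim_{s→0} G(s) = 12·6 / (12·14·19·20) = 3/2660.
e_ss = 12/(1 + K_p) = 12/(2663/2660) = 31920/2663.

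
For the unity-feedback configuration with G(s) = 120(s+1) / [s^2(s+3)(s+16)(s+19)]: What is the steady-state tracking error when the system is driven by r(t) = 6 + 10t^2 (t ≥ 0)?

G(s) has two factors of s in the denominator, so the system is type 2. By superposition:
  • 6: tracked with zero error.
  • 10t^2: e_ss = 20/K_a with K_a=5/38 → 152.
Total e_ss = 152.

152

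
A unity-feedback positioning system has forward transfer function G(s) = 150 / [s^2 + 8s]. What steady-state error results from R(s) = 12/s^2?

The denominator has no term below 8s — 1 pole at s=0, type 1.
K_v = lim_{s→0} s·G(s) = 150 / 8 = 18.75.
e_ss = 12/K_v = 12/18.75 = 0.64.

0.64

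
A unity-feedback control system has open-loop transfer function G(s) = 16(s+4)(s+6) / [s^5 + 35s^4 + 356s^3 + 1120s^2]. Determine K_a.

12/35

Lowest-order denominator term is 1120s^2, so the open loop has 2 poles at the origin → type 2 system.
K_a = lim_{s→0} s^2·G(s) = 16·4·6 / 1120 = 12/35.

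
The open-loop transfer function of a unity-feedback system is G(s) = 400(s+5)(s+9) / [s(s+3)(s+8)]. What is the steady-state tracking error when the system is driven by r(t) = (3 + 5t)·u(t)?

1/150

The open loop has one pole at the origin → type 1 system. Treating each term separately:
  • 3: tracked with zero error.
  • 5t: e_ss = 5/K_v with K_v=750 → 1/150.
Total e_ss = 1/150.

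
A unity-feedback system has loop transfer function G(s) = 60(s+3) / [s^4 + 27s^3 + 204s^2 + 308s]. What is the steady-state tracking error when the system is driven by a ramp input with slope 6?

154/15

Factoring s from the denominator leaves a polynomial with constant term 308, so the system is type 1.
K_v = lim_{s→0} s·G(s) = 60·3 / 308 = 45/77.
e_ss = 6/K_v = 6/(45/77) = 154/15.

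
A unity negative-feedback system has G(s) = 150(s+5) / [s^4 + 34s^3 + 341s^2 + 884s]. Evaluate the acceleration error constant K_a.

0

The denominator has no term below 884s — 1 pole at s=0, type 1.
K_a = lim_{s→0} s^2·G(s) = 0 (the extra factor of s kills the finite limit).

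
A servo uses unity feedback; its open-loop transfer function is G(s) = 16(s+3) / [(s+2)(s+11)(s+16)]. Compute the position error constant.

3/22

G(s) has no factors of s in the denominator, so the system is type 0.
K_p = lim_{s→0} G(s) = 16·3 / (2·11·16) = 3/22.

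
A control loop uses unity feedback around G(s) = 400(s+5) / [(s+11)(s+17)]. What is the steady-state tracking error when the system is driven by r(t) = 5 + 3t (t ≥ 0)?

infinity

System type = 0 (no poles at s=0). Taking each input component in turn:
  • 5: e_ss = 5/(1+K_p) with K_p=2000/187 → 935/2187.
  • 3t: a type-0 system cannot track it, e_ss → ∞.
The unbounded component dominates.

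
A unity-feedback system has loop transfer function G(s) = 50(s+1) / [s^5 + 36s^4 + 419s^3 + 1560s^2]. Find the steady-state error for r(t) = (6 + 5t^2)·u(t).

312

The denominator has no term below 1560s^2 — 2 poles at s=0, type 2. Taking each input component in turn:
  • 6: tracked with zero error.
  • 5t^2: e_ss = 10/K_a with K_a=5/156 → 312.
Total e_ss = 312.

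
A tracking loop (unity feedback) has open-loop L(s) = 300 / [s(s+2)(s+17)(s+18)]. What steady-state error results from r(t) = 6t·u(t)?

L(s) has one factor of s in the denominator, so the system is type 1.
K_v = lim_{s→0} s·L(s) = 300 / (2·17·18) = 25/51.
e_ss = 6/K_v = 6/(25/51) = 12.24.

12.24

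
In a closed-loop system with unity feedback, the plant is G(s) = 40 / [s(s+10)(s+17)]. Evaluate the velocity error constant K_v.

4/17

System type = 1 (one pole at s=0).
K_v = lim_{s→0} s·G(s) = 40 / (10·17) = 4/17.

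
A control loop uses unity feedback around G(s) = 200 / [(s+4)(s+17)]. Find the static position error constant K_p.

50/17

System type = 0 (no poles at s=0).
K_p = lim_{s→0} G(s) = 200 / (4·17) = 50/17.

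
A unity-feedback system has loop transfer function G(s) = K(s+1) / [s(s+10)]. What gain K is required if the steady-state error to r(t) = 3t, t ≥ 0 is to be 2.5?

12

G(s) has one factor of s in the denominator, so the system is type 1.
K_v = lim_{s→0} s·G(s) = K·1 / (10) = 0.1·K.
e_ss = 3/K_v = 2.5 ⇒ K_v = 1.2 ⇒ K = 1.2/0.1 = 12.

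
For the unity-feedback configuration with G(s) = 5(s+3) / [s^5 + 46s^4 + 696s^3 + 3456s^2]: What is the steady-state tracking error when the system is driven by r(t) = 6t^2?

2764.8

The denominator has no term below 3456s^2 — 2 poles at s=0, type 2.
K_a = lim_{s→0} s^2·G(s) = 5·3 / 3456 = 5/1152.
r(t) = 6t^2 gives R(s) = 12/s^3.
e_ss = 12/K_a = 12/(5/1152) = 2764.8.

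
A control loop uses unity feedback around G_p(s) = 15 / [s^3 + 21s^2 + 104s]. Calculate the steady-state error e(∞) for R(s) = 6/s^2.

41.6

Factoring s from the denominator leaves a polynomial with constant term 104, so the system is type 1.
K_v = lim_{s→0} s·G_p(s) = 15 / 104 = 15/104.
e_ss = 6/K_v = 6/(15/104) = 41.6.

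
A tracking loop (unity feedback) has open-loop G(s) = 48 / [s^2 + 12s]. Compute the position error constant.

K_p = lim_{s→0} G(s); with 1 pole at the origin the limit diverges, so K_p = ∞.

infinity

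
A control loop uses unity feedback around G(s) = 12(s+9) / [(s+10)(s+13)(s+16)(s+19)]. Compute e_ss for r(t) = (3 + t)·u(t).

System type = 0 (no poles at s=0). By superposition:
  • 3: e_ss = 3/(1+K_p) with K_p=27/9880 → 29640/9907.
  • t: a type-0 system cannot track it, e_ss → ∞.
The unbounded component dominates.

infinity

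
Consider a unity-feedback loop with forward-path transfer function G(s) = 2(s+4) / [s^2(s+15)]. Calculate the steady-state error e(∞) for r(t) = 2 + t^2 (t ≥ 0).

3.75

The open loop has two poles at the origin → type 2 system. By superposition:
  • 2: tracked with zero error.
  • t^2: e_ss = 2/K_a with K_a=8/15 → 3.75.
Total e_ss = 3.75.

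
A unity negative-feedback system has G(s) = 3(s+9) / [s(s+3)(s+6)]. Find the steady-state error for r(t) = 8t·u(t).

The open loop has one pole at the origin → type 1 system.
K_v = lim_{s→0} s·G(s) = 3·9 / (3·6) = 1.5.
e_ss = 8/K_v = 8/1.5 = 16/3.

16/3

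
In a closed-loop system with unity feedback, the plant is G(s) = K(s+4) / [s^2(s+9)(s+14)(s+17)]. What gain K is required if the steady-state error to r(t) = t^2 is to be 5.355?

200

System type = 2 (two poles at s=0).
K_a = lim_{s→0} s^2·G(s) = K·4 / (9·14·17) = (2/1071)·K.
e_ss = 2/K_a = 5.355 ⇒ K_a = 400/1071 ⇒ K = (400/1071)/(2/1071) = 200.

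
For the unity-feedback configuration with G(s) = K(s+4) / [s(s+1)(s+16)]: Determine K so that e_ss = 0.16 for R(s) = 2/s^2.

50

System type = 1 (one pole at s=0).
K_v = lim_{s→0} s·G(s) = K·4 / (1·16) = 0.25·K.
e_ss = 2/K_v = 0.16 ⇒ K_v = 12.5 ⇒ K = 12.5/0.25 = 50.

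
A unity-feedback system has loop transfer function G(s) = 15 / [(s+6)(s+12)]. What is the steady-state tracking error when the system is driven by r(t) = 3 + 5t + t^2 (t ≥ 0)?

infinity

System type = 0 (no poles at s=0). Treating each term separately:
  • 3: e_ss = 3/(1+K_p) with K_p=5/24 → 72/29.
  • 5t: a type-0 system cannot track it, e_ss → ∞.
  • t^2: a type-0 system cannot track it, e_ss → ∞.
The unbounded component dominates.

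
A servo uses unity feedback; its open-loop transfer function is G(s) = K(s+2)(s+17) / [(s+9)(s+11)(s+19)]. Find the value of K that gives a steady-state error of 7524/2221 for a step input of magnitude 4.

10

No free integrators in G(s): this is a type 0 system.
K_p = lim_{s→0} G(s) = K·2·17 / (9·11·19) = (34/1881)·K.
e_ss = 4/(1 + K_p) = 7524/2221 ⇒ 1 + (34/1881)·K = 2221/1881 ⇒ K = 10.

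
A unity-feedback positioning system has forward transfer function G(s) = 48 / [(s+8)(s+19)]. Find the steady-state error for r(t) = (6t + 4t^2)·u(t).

No free integrators in G(s): this is a type 0 system. Taking each input component in turn:
  • 6t: a type-0 system cannot track it, e_ss → ∞.
  • 4t^2: a type-0 system cannot track it, e_ss → ∞.
The unbounded component dominates.

infinity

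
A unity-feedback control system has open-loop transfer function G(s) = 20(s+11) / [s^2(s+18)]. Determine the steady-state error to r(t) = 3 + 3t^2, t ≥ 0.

System type = 2 (two poles at s=0). Taking each input component in turn:
  • 3: tracked with zero error.
  • 3t^2: e_ss = 6/K_a with K_a=110/9 → 27/55.
Total e_ss = 27/55.

27/55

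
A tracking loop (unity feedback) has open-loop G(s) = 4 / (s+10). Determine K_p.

0.4

No free integrators in G(s): this is a type 0 system.
K_p = lim_{s→0} G(s) = 4 / (10) = 0.4.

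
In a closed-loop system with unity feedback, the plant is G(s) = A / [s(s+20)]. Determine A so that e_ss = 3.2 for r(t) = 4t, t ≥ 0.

25

System type = 1 (one pole at s=0).
K_v = lim_{s→0} s·G(s) = A / (20) = 0.05·A.
e_ss = 4/K_v = 3.2 ⇒ K_v = 1.25 ⇒ A = 1.25/0.05 = 25.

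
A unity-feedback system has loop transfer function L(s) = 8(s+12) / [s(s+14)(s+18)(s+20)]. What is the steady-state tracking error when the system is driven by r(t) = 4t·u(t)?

System type = 1 (one pole at s=0).
K_v = lim_{s→0} s·L(s) = 8·12 / (14·18·20) = 2/105.
e_ss = 4/K_v = 4/(2/105) = 210.

210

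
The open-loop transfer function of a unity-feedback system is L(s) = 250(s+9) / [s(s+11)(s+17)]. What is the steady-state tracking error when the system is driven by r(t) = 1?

System type = 1 (one pole at s=0).
A type-1 system has K_p = ∞, so it tracks a step input with zero steady-state error.

0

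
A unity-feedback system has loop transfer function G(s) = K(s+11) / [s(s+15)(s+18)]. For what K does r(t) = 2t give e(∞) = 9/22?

System type = 1 (one pole at s=0).
K_v = lim_{s→0} s·G(s) = K·11 / (15·18) = (11/270)·K.
e_ss = 2/K_v = 9/22 ⇒ K_v = 44/9 ⇒ K = (44/9)/(11/270) = 120.

120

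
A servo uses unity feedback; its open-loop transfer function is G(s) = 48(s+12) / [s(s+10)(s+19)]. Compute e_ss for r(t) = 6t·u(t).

One free integrator in G(s): this is a type 1 system.
K_v = lim_{s→0} s·G(s) = 48·12 / (10·19) = 288/95.
e_ss = 6/K_v = 6/(288/95) = 95/48.

95/48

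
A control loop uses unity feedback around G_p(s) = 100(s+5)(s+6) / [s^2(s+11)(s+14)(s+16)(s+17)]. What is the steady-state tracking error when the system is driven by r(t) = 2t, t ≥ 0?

System type = 2 (two poles at s=0).
K_v = ∞ for a type-2 system; e_ss to a ramp is zero.

0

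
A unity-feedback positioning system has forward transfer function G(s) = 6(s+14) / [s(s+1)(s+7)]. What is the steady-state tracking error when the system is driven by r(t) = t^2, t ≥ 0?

System type = 1 (one pole at s=0).
For a type-1 system K_a = 0, so e_ss to a parabolic input is unbounded.

infinity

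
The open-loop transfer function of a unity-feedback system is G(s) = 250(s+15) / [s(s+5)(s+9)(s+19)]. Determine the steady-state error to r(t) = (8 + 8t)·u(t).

1.824

G(s) has one factor of s in the denominator, so the system is type 1. By superposition:
  • 8: tracked with zero error.
  • 8t: e_ss = 8/K_v with K_v=250/57 → 1.824.
Total e_ss = 1.824.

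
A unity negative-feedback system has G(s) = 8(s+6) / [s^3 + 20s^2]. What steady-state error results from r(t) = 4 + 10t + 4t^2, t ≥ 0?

10/3

Lowest-order denominator term is 20s^2, so the open loop has 2 poles at the origin → type 2 system. Treating each term separately:
  • 4: tracked with zero error.
  • 10t: tracked with zero error.
  • 4t^2: e_ss = 8/K_a with K_a=2.4 → 10/3.
Total e_ss = 10/3.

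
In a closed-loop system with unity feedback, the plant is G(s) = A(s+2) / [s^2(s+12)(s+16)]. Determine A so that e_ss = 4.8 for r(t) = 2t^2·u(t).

G(s) has two factors of s in the denominator, so the system is type 2.
K_a = lim_{s→0} s^2·G(s) = A·2 / (12·16) = (1/96)·A.
e_ss = 4/K_a = 4.8 ⇒ K_a = 5/6 ⇒ A = (5/6)/(1/96) = 80.

80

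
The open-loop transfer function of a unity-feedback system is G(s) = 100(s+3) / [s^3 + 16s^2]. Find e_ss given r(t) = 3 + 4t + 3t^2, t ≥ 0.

Lowest-order denominator term is 16s^2, so the open loop has 2 poles at the origin → type 2 system. Treating each term separately:
  • 3: tracked with zero error.
  • 4t: tracked with zero error.
  • 3t^2: e_ss = 6/K_a with K_a=18.75 → 0.32.
Total e_ss = 0.32.

0.32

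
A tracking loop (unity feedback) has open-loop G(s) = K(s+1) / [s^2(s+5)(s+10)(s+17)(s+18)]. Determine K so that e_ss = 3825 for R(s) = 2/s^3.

Two free integrators in G(s): this is a type 2 system.
K_a = lim_{s→0} s^2·G(s) = K·1 / (5·10·17·18) = (1/15300)·K.
e_ss = 2/K_a = 3825 ⇒ K_a = 2/3825 ⇒ K = (2/3825)/(1/15300) = 8.

8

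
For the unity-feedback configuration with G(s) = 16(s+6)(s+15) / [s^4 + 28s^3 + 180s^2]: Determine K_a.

Factoring s^2 from the denominator leaves a polynomial with constant term 180, so the system is type 2.
K_a = lim_{s→0} s^2·G(s) = 16·6·15 / 180 = 8.

8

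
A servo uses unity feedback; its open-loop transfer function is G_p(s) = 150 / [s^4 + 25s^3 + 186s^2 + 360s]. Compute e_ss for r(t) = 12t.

28.8

The denominator has no term below 360s — 1 pole at s=0, type 1.
K_v = lim_{s→0} s·G_p(s) = 150 / 360 = 5/12.
e_ss = 12/K_v = 12/(5/12) = 28.8.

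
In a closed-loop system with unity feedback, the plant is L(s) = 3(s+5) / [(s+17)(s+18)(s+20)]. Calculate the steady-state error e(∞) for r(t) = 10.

4080/409

The open loop has no poles at the origin → type 0 system.
K_p = lim_{s→0} L(s) = 3·5 / (17·18·20) = 1/408.
e_ss = 10/(1 + K_p) = 10/(409/408) = 4080/409.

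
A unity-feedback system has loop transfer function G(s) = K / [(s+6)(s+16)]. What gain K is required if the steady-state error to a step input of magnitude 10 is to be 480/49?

G(s) has no factors of s in the denominator, so the system is type 0.
K_p = lim_{s→0} G(s) = K / (6·16) = (1/96)·K.
e_ss = 10/(1 + K_p) = 480/49 ⇒ 1 + (1/96)·K = 49/48 ⇒ K = 2.

2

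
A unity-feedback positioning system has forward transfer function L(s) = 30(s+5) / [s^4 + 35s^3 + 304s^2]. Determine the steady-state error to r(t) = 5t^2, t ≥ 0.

304/15

Factoring s^2 from the denominator leaves a polynomial with constant term 304, so the system is type 2.
K_a = lim_{s→0} s^2·L(s) = 30·5 / 304 = 75/152.
r(t) = 5t^2 gives R(s) = 10/s^3.
e_ss = 10/K_a = 10/(75/152) = 304/15.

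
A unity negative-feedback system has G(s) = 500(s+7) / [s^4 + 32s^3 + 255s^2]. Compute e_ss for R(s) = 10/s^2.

0

Lowest-order denominator term is 255s^2, so the open loop has 2 poles at the origin → type 2 system.
A type-2 system has K_v = ∞, so it tracks a ramp input with zero steady-state error.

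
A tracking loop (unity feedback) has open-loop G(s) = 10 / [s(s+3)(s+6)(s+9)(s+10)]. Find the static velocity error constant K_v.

One free integrator in G(s): this is a type 1 system.
K_v = lim_{s→0} s·G(s) = 10 / (3·6·9·10) = 1/162.

1/162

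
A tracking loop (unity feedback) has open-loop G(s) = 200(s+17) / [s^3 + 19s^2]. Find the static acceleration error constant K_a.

3400/19

Factoring s^2 from the denominator leaves a polynomial with constant term 19, so the system is type 2.
K_a = lim_{s→0} s^2·G(s) = 200·17 / 19 = 3400/19.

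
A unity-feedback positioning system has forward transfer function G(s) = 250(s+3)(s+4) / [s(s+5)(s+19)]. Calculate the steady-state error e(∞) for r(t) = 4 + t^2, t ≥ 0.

infinity

The open loop has one pole at the origin → type 1 system. By superposition:
  • 4: tracked with zero error.
  • t^2: a type-1 system cannot track it, e_ss → ∞.
The unbounded component dominates.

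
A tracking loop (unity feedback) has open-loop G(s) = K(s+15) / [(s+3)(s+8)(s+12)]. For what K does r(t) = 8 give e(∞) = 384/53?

The open loop has no poles at the origin → type 0 system.
K_p = lim_{s→0} G(s) = K·15 / (3·8·12) = (5/96)·K.
e_ss = 8/(1 + K_p) = 384/53 ⇒ 1 + (5/96)·K = 53/48 ⇒ K = 2.

2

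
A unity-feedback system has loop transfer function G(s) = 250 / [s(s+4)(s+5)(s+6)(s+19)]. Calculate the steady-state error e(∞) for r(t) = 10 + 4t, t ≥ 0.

System type = 1 (one pole at s=0). Taking each input component in turn:
  • 10: tracked with zero error.
  • 4t: e_ss = 4/K_v with K_v=25/228 → 36.48.
Total e_ss = 36.48.

36.48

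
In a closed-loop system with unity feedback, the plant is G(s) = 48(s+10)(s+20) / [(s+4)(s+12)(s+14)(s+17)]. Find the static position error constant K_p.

100/119

G(s) has no factors of s in the denominator, so the system is type 0.
K_p = lim_{s→0} G(s) = 48·10·20 / (4·12·14·17) = 100/119.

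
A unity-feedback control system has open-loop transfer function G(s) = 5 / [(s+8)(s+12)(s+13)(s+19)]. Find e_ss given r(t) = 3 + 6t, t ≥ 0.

infinity

No free integrators in G(s): this is a type 0 system. Taking each input component in turn:
  • 3: e_ss = 3/(1+K_p) with K_p=5/23712 → 71136/23717.
  • 6t: a type-0 system cannot track it, e_ss → ∞.
The unbounded component dominates.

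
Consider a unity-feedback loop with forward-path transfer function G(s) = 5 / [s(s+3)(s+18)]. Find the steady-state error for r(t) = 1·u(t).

0

The open loop has one pole at the origin → type 1 system.
K_p = ∞ for a type-1 system; e_ss to a step is zero.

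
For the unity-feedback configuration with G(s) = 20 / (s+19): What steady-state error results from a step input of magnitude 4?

76/39

The open loop has no poles at the origin → type 0 system.
K_p = lim_{s→0} G(s) = 20 / (19) = 20/19.
e_ss = 4/(1 + K_p) = 4/(39/19) = 76/39.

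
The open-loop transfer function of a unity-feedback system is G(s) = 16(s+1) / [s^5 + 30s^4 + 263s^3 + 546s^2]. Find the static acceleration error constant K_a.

8/273

The denominator has no term below 546s^2 — 2 poles at s=0, type 2.
K_a = lim_{s→0} s^2·G(s) = 16·1 / 546 = 8/273.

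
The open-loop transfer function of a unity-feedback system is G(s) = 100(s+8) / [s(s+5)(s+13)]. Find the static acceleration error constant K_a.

The open loop has one pole at the origin → type 1 system.
K_a = lim_{s→0} s^2·G(s) = 0 (the extra factor of s kills the finite limit).

0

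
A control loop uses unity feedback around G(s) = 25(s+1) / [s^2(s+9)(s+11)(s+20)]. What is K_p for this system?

infinity

K_p = lim_{s→0} G(s); with 2 poles at the origin the limit diverges, so K_p = ∞.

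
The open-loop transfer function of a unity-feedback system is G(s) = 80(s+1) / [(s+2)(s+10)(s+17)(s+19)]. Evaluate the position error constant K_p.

4/323

System type = 0 (no poles at s=0).
K_p = lim_{s→0} G(s) = 80·1 / (2·10·17·19) = 4/323.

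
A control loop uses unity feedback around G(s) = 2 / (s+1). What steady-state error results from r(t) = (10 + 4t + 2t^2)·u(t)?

infinity

The open loop has no poles at the origin → type 0 system. Taking each input component in turn:
  • 10: e_ss = 10/(1+K_p) with K_p=2 → 10/3.
  • 4t: a type-0 system cannot track it, e_ss → ∞.
  • 2t^2: a type-0 system cannot track it, e_ss → ∞.
The unbounded component dominates.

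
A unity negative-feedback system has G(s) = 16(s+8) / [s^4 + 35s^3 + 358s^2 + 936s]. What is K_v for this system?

16/117

Lowest-order denominator term is 936s, so the open loop has 1 pole at the origin → type 1 system.
K_v = lim_{s→0} s·G(s) = 16·8 / 936 = 16/117.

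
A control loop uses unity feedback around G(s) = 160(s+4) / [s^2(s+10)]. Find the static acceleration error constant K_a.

Two free integrators in G(s): this is a type 2 system.
K_a = lim_{s→0} s^2·G(s) = 160·4 / (10) = 64.

64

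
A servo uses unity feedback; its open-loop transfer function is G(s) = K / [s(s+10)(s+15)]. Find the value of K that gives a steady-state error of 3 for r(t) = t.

50

G(s) has one factor of s in the denominator, so the system is type 1.
K_v = lim_{s→0} s·G(s) = K / (10·15) = (1/150)·K.
e_ss = 1/K_v = 3 ⇒ K_v = 1/3 ⇒ K = (1/3)/(1/150) = 50.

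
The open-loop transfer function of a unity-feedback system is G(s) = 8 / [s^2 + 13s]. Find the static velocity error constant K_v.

Lowest-order denominator term is 13s, so the open loop has 1 pole at the origin → type 1 system.
K_v = lim_{s→0} s·G(s) = 8 / 13 = 8/13.

8/13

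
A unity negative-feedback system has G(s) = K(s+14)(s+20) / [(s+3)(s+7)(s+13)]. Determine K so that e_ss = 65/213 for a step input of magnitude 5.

15

No free integrators in G(s): this is a type 0 system.
K_p = lim_{s→0} G(s) = K·14·20 / (3·7·13) = (40/39)·K.
e_ss = 5/(1 + K_p) = 65/213 ⇒ 1 + (40/39)·K = 213/13 ⇒ K = 15.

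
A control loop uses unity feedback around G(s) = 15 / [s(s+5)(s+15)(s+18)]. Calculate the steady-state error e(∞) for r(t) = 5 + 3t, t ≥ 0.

270

One free integrator in G(s): this is a type 1 system. Treating each term separately:
  • 5: tracked with zero error.
  • 3t: e_ss = 3/K_v with K_v=1/90 → 270.
Total e_ss = 270.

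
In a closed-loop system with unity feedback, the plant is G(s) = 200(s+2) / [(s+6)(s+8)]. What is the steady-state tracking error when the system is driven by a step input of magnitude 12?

System type = 0 (no poles at s=0).
K_p = lim_{s→0} G(s) = 200·2 / (6·8) = 25/3.
e_ss = 12/(1 + K_p) = 12/(28/3) = 9/7.

9/7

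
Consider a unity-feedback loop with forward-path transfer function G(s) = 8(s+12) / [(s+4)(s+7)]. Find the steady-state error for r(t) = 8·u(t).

G(s) has no factors of s in the denominator, so the system is type 0.
K_p = lim_{s→0} G(s) = 8·12 / (4·7) = 24/7.
e_ss = 8/(1 + K_p) = 8/(31/7) = 56/31.

56/31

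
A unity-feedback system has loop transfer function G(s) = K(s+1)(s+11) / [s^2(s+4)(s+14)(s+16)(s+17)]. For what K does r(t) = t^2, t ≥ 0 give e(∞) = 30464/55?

5

Two free integrators in G(s): this is a type 2 system.
K_a = lim_{s→0} s^2·G(s) = K·1·11 / (4·14·16·17) = (11/15232)·K.
e_ss = 2/K_a = 30464/55 ⇒ K_a = 55/15232 ⇒ K = (55/15232)/(11/15232) = 5.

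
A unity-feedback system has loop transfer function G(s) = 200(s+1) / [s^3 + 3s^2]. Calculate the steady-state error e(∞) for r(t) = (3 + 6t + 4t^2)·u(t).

Lowest-order denominator term is 3s^2, so the open loop has 2 poles at the origin → type 2 system. Taking each input component in turn:
  • 3: tracked with zero error.
  • 6t: tracked with zero error.
  • 4t^2: e_ss = 8/K_a with K_a=200/3 → 0.12.
Total e_ss = 0.12.

0.12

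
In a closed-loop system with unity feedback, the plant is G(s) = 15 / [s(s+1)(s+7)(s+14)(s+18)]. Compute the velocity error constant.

G(s) has one factor of s in the denominator, so the system is type 1.
K_v = lim_{s→0} s·G(s) = 15 / (1·7·14·18) = 5/588.

5/588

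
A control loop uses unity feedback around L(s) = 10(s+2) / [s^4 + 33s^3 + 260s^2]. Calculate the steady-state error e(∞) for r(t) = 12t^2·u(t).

Factoring s^2 from the denominator leaves a polynomial with constant term 260, so the system is type 2.
K_a = lim_{s→0} s^2·L(s) = 10·2 / 260 = 1/13.
r(t) = 12t^2 gives R(s) = 24/s^3.
e_ss = 24/K_a = 24/(1/13) = 312.

312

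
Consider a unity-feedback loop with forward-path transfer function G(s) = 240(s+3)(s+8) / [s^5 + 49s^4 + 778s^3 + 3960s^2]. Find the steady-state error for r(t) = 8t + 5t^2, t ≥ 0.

Lowest-order denominator term is 3960s^2, so the open loop has 2 poles at the origin → type 2 system. Treating each term separately:
  • 8t: tracked with zero error.
  • 5t^2: e_ss = 10/K_a with K_a=16/11 → 6.875.
Total e_ss = 6.875.

6.875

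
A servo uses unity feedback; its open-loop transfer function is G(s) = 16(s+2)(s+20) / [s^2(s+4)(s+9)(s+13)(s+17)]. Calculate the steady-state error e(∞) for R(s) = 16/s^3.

198.9

Two free integrators in G(s): this is a type 2 system.
K_a = lim_{s→0} s^2·G(s) = 16·2·20 / (4·9·13·17) = 160/1989.
r(t) = 8t^2 gives R(s) = 16/s^3.
e_ss = 16/K_a = 16/(160/1989) = 198.9.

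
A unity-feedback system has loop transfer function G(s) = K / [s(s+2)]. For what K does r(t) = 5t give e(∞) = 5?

2

One free integrator in G(s): this is a type 1 system.
K_v = lim_{s→0} s·G(s) = K / (2) = 0.5·K.
e_ss = 5/K_v = 5 ⇒ K_v = 1 ⇒ K = 1/0.5 = 2.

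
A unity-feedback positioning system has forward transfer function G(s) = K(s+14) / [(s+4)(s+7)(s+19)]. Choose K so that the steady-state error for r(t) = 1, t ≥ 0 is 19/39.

40

No free integrators in G(s): this is a type 0 system.
K_p = lim_{s→0} G(s) = K·14 / (4·7·19) = (1/38)·K.
e_ss = 1/(1 + K_p) = 19/39 ⇒ 1 + (1/38)·K = 39/19 ⇒ K = 40.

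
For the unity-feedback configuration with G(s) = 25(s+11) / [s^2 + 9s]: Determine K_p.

K_p = lim_{s→0} G(s); with 1 pole at the origin the limit diverges, so K_p = ∞.

infinity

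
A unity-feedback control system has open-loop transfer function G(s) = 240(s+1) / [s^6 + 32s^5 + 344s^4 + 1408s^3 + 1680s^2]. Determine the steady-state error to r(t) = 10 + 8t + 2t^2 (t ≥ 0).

28

Factoring s^2 from the denominator leaves a polynomial with constant term 1680, so the system is type 2. By superposition:
  • 10: tracked with zero error.
  • 8t: tracked with zero error.
  • 2t^2: e_ss = 4/K_a with K_a=1/7 → 28.
Total e_ss = 28.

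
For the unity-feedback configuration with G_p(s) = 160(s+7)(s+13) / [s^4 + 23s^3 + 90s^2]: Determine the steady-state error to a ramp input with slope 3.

0

The denominator has no term below 90s^2 — 2 poles at s=0, type 2.
K_v = ∞ for a type-2 system; e_ss to a ramp is zero.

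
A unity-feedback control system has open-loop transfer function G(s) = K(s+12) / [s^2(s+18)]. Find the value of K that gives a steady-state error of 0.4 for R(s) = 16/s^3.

60

Two free integrators in G(s): this is a type 2 system.
K_a = lim_{s→0} s^2·G(s) = K·12 / (18) = (2/3)·K.
e_ss = 16/K_a = 0.4 ⇒ K_a = 40 ⇒ K = 40/(2/3) = 60.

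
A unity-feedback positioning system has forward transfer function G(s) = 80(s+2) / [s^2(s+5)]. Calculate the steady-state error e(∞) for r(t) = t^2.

System type = 2 (two poles at s=0).
K_a = lim_{s→0} s^2·G(s) = 80·2 / (5) = 32.
r(t) = t^2 gives R(s) = 2/s^3.
e_ss = 2/K_a = 2/32 = 0.0625.

0.0625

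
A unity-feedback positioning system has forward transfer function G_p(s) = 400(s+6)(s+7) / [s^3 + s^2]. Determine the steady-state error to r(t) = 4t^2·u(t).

Lowest-order denominator term is s^2, so the open loop has 2 poles at the origin → type 2 system.
K_a = lim_{s→0} s^2·G_p(s) = 400·6·7 / 1 = 16800.
r(t) = 4t^2 gives R(s) = 8/s^3.
e_ss = 8/K_a = 8/16800 = 1/2100.

1/2100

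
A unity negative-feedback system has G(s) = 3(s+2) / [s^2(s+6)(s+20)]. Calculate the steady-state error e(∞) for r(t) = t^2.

40

Two free integrators in G(s): this is a type 2 system.
K_a = lim_{s→0} s^2·G(s) = 3·2 / (6·20) = 0.05.
r(t) = t^2 gives R(s) = 2/s^3.
e_ss = 2/K_a = 2/0.05 = 40.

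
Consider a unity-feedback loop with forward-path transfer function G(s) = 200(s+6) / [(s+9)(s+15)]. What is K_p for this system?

80/9

The open loop has no poles at the origin → type 0 system.
K_p = lim_{s→0} G(s) = 200·6 / (9·15) = 80/9.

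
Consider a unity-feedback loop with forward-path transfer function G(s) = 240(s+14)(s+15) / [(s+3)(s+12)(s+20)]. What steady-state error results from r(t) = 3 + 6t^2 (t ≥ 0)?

infinity

The open loop has no poles at the origin → type 0 system. Taking each input component in turn:
  • 3: e_ss = 3/(1+K_p) with K_p=70 → 3/71.
  • 6t^2: a type-0 system cannot track it, e_ss → ∞.
The unbounded component dominates.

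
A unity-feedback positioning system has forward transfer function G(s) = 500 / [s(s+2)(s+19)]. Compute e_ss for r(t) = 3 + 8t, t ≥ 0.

One free integrator in G(s): this is a type 1 system. Treating each term separately:
  • 3: tracked with zero error.
  • 8t: e_ss = 8/K_v with K_v=250/19 → 0.608.
Total e_ss = 0.608.

0.608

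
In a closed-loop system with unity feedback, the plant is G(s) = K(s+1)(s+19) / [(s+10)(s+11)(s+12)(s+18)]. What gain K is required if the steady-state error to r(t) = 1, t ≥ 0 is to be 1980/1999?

12

The open loop has no poles at the origin → type 0 system.
K_p = lim_{s→0} G(s) = K·1·19 / (10·11·12·18) = (19/23760)·K.
e_ss = 1/(1 + K_p) = 1980/1999 ⇒ 1 + (19/23760)·K = 1999/1980 ⇒ K = 12.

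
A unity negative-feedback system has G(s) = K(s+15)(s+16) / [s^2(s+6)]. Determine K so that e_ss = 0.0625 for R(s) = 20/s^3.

Two free integrators in G(s): this is a type 2 system.
K_a = lim_{s→0} s^2·G(s) = K·15·16 / (6) = 40·K.
e_ss = 20/K_a = 0.0625 ⇒ K_a = 320 ⇒ K = 320/40 = 8.

8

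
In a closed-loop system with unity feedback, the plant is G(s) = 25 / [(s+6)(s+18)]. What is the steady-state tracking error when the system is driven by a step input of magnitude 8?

864/133

System type = 0 (no poles at s=0).
K_p = lim_{s→0} G(s) = 25 / (6·18) = 25/108.
e_ss = 8/(1 + K_p) = 8/(133/108) = 864/133.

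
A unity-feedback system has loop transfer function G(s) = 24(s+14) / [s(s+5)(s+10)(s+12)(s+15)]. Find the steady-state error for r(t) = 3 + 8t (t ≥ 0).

1500/7

G(s) has one factor of s in the denominator, so the system is type 1. Treating each term separately:
  • 3: tracked with zero error.
  • 8t: e_ss = 8/K_v with K_v=14/375 → 1500/7.
Total e_ss = 1500/7.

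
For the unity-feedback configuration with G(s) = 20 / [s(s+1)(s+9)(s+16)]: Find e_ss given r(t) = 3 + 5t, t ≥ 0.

36

The open loop has one pole at the origin → type 1 system. By superposition:
  • 3: tracked with zero error.
  • 5t: e_ss = 5/K_v with K_v=5/36 → 36.
Total e_ss = 36.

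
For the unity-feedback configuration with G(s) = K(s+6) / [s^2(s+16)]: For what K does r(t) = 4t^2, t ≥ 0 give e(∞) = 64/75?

25

System type = 2 (two poles at s=0).
K_a = lim_{s→0} s^2·G(s) = K·6 / (16) = 0.375·K.
e_ss = 8/K_a = 64/75 ⇒ K_a = 9.375 ⇒ K = 9.375/0.375 = 25.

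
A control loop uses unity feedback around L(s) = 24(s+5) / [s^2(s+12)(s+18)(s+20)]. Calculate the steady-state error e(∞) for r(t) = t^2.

72

Two free integrators in L(s): this is a type 2 system.
K_a = lim_{s→0} s^2·L(s) = 24·5 / (12·18·20) = 1/36.
r(t) = t^2 gives R(s) = 2/s^3.
e_ss = 2/K_a = 2/(1/36) = 72.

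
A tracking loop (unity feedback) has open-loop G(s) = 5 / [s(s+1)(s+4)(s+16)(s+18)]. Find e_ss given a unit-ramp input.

230.4

One free integrator in G(s): this is a type 1 system.
K_v = lim_{s→0} s·G(s) = 5 / (1·4·16·18) = 5/1152.
e_ss = 1/K_v = 1/(5/1152) = 230.4.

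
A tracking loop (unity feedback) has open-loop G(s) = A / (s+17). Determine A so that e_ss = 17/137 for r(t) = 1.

120

System type = 0 (no poles at s=0).
K_p = lim_{s→0} G(s) = A / (17) = (1/17)·A.
e_ss = 1/(1 + K_p) = 17/137 ⇒ 1 + (1/17)·A = 137/17 ⇒ A = 120.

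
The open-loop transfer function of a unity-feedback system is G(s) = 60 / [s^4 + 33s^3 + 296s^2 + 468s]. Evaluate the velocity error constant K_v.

Factoring s from the denominator leaves a polynomial with constant term 468, so the system is type 1.
K_v = lim_{s→0} s·G(s) = 60 / 468 = 5/39.

5/39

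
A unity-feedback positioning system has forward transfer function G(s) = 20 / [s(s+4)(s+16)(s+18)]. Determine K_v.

System type = 1 (one pole at s=0).
K_v = lim_{s→0} s·G(s) = 20 / (4·16·18) = 5/288.

5/288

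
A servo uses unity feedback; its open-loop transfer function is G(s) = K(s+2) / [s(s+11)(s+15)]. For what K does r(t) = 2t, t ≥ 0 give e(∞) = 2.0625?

80

One free integrator in G(s): this is a type 1 system.
K_v = lim_{s→0} s·G(s) = K·2 / (11·15) = (2/165)·K.
e_ss = 2/K_v = 2.0625 ⇒ K_v = 32/33 ⇒ K = (32/33)/(2/165) = 80.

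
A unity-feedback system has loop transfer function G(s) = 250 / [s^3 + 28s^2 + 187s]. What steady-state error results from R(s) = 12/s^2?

8.976

The denominator has no term below 187s — 1 pole at s=0, type 1.
K_v = lim_{s→0} s·G(s) = 250 / 187 = 250/187.
e_ss = 12/K_v = 12/(250/187) = 8.976.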